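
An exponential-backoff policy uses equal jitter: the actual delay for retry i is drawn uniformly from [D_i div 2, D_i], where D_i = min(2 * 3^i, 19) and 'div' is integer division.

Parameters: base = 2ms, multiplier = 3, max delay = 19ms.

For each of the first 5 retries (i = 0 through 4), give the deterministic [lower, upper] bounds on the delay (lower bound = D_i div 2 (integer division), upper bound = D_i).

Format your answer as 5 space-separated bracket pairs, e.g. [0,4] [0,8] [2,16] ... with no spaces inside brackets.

Answer: [1,2] [3,6] [9,18] [9,19] [9,19]

Derivation:
Computing bounds per retry:
  i=0: D_i=min(2*3^0,19)=2, bounds=[1,2]
  i=1: D_i=min(2*3^1,19)=6, bounds=[3,6]
  i=2: D_i=min(2*3^2,19)=18, bounds=[9,18]
  i=3: D_i=min(2*3^3,19)=19, bounds=[9,19]
  i=4: D_i=min(2*3^4,19)=19, bounds=[9,19]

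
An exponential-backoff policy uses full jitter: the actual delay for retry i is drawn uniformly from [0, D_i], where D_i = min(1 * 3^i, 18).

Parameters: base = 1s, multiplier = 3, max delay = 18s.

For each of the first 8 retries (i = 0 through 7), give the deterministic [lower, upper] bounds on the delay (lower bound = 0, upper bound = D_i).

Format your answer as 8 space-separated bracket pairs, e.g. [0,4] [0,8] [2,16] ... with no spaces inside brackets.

Computing bounds per retry:
  i=0: D_i=min(1*3^0,18)=1, bounds=[0,1]
  i=1: D_i=min(1*3^1,18)=3, bounds=[0,3]
  i=2: D_i=min(1*3^2,18)=9, bounds=[0,9]
  i=3: D_i=min(1*3^3,18)=18, bounds=[0,18]
  i=4: D_i=min(1*3^4,18)=18, bounds=[0,18]
  i=5: D_i=min(1*3^5,18)=18, bounds=[0,18]
  i=6: D_i=min(1*3^6,18)=18, bounds=[0,18]
  i=7: D_i=min(1*3^7,18)=18, bounds=[0,18]

Answer: [0,1] [0,3] [0,9] [0,18] [0,18] [0,18] [0,18] [0,18]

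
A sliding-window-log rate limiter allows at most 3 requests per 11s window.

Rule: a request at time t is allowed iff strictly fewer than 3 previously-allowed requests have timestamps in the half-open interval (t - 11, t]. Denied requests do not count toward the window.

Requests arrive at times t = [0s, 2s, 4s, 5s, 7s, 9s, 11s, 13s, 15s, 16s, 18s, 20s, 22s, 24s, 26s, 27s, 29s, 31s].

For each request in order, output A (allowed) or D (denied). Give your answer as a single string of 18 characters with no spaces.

Answer: AAADDDAAADDDAAADDD

Derivation:
Tracking allowed requests in the window:
  req#1 t=0s: ALLOW
  req#2 t=2s: ALLOW
  req#3 t=4s: ALLOW
  req#4 t=5s: DENY
  req#5 t=7s: DENY
  req#6 t=9s: DENY
  req#7 t=11s: ALLOW
  req#8 t=13s: ALLOW
  req#9 t=15s: ALLOW
  req#10 t=16s: DENY
  req#11 t=18s: DENY
  req#12 t=20s: DENY
  req#13 t=22s: ALLOW
  req#14 t=24s: ALLOW
  req#15 t=26s: ALLOW
  req#16 t=27s: DENY
  req#17 t=29s: DENY
  req#18 t=31s: DENY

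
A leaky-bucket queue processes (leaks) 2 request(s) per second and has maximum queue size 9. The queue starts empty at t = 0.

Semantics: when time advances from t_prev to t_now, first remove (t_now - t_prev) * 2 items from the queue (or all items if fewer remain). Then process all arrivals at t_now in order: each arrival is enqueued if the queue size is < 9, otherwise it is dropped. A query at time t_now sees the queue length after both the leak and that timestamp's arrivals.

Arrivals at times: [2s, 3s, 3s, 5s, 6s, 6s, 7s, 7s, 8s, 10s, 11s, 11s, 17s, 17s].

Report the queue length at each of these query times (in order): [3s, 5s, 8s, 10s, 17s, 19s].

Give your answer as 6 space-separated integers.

Answer: 2 1 1 1 2 0

Derivation:
Queue lengths at query times:
  query t=3s: backlog = 2
  query t=5s: backlog = 1
  query t=8s: backlog = 1
  query t=10s: backlog = 1
  query t=17s: backlog = 2
  query t=19s: backlog = 0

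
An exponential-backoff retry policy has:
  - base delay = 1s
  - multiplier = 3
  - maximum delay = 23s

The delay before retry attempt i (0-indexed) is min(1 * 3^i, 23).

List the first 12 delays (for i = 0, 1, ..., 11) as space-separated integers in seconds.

Computing each delay:
  i=0: min(1*3^0, 23) = 1
  i=1: min(1*3^1, 23) = 3
  i=2: min(1*3^2, 23) = 9
  i=3: min(1*3^3, 23) = 23
  i=4: min(1*3^4, 23) = 23
  i=5: min(1*3^5, 23) = 23
  i=6: min(1*3^6, 23) = 23
  i=7: min(1*3^7, 23) = 23
  i=8: min(1*3^8, 23) = 23
  i=9: min(1*3^9, 23) = 23
  i=10: min(1*3^10, 23) = 23
  i=11: min(1*3^11, 23) = 23

Answer: 1 3 9 23 23 23 23 23 23 23 23 23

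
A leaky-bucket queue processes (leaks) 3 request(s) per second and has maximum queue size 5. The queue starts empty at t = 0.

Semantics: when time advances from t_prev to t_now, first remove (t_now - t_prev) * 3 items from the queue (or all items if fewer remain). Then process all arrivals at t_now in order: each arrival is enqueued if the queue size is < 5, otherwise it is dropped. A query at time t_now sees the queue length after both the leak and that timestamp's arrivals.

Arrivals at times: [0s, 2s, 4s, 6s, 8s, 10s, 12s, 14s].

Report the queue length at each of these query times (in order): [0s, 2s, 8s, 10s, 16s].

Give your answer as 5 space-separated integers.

Answer: 1 1 1 1 0

Derivation:
Queue lengths at query times:
  query t=0s: backlog = 1
  query t=2s: backlog = 1
  query t=8s: backlog = 1
  query t=10s: backlog = 1
  query t=16s: backlog = 0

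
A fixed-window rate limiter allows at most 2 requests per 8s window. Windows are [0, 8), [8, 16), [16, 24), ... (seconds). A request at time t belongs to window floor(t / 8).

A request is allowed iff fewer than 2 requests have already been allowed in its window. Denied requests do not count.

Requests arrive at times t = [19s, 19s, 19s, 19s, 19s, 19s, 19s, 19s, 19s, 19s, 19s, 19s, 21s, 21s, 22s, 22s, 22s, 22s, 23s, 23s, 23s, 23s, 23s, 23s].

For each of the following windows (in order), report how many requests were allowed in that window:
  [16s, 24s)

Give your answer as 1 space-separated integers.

Processing requests:
  req#1 t=19s (window 2): ALLOW
  req#2 t=19s (window 2): ALLOW
  req#3 t=19s (window 2): DENY
  req#4 t=19s (window 2): DENY
  req#5 t=19s (window 2): DENY
  req#6 t=19s (window 2): DENY
  req#7 t=19s (window 2): DENY
  req#8 t=19s (window 2): DENY
  req#9 t=19s (window 2): DENY
  req#10 t=19s (window 2): DENY
  req#11 t=19s (window 2): DENY
  req#12 t=19s (window 2): DENY
  req#13 t=21s (window 2): DENY
  req#14 t=21s (window 2): DENY
  req#15 t=22s (window 2): DENY
  req#16 t=22s (window 2): DENY
  req#17 t=22s (window 2): DENY
  req#18 t=22s (window 2): DENY
  req#19 t=23s (window 2): DENY
  req#20 t=23s (window 2): DENY
  req#21 t=23s (window 2): DENY
  req#22 t=23s (window 2): DENY
  req#23 t=23s (window 2): DENY
  req#24 t=23s (window 2): DENY

Allowed counts by window: 2

Answer: 2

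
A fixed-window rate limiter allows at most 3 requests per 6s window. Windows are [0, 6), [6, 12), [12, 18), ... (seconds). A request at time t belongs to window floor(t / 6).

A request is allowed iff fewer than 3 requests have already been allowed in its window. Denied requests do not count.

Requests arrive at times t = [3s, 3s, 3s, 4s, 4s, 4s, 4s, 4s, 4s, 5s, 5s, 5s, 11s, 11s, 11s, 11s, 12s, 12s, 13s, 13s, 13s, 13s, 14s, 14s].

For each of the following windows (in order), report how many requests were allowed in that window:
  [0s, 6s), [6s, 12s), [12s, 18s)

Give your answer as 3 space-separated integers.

Answer: 3 3 3

Derivation:
Processing requests:
  req#1 t=3s (window 0): ALLOW
  req#2 t=3s (window 0): ALLOW
  req#3 t=3s (window 0): ALLOW
  req#4 t=4s (window 0): DENY
  req#5 t=4s (window 0): DENY
  req#6 t=4s (window 0): DENY
  req#7 t=4s (window 0): DENY
  req#8 t=4s (window 0): DENY
  req#9 t=4s (window 0): DENY
  req#10 t=5s (window 0): DENY
  req#11 t=5s (window 0): DENY
  req#12 t=5s (window 0): DENY
  req#13 t=11s (window 1): ALLOW
  req#14 t=11s (window 1): ALLOW
  req#15 t=11s (window 1): ALLOW
  req#16 t=11s (window 1): DENY
  req#17 t=12s (window 2): ALLOW
  req#18 t=12s (window 2): ALLOW
  req#19 t=13s (window 2): ALLOW
  req#20 t=13s (window 2): DENY
  req#21 t=13s (window 2): DENY
  req#22 t=13s (window 2): DENY
  req#23 t=14s (window 2): DENY
  req#24 t=14s (window 2): DENY

Allowed counts by window: 3 3 3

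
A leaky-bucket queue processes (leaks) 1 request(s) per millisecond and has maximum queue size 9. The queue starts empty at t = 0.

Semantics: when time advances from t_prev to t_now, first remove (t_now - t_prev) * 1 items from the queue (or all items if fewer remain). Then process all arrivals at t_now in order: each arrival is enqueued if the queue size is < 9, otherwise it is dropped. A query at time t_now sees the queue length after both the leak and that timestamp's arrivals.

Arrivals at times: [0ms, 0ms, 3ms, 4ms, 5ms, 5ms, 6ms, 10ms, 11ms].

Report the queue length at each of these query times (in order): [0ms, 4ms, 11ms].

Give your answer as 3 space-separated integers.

Queue lengths at query times:
  query t=0ms: backlog = 2
  query t=4ms: backlog = 1
  query t=11ms: backlog = 1

Answer: 2 1 1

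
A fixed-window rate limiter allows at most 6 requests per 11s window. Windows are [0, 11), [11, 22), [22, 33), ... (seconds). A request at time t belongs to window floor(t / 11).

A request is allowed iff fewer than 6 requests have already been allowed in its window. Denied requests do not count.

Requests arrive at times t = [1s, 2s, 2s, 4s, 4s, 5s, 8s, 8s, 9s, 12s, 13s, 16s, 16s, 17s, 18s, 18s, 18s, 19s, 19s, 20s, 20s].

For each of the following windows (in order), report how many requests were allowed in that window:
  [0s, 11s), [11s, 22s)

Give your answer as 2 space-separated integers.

Answer: 6 6

Derivation:
Processing requests:
  req#1 t=1s (window 0): ALLOW
  req#2 t=2s (window 0): ALLOW
  req#3 t=2s (window 0): ALLOW
  req#4 t=4s (window 0): ALLOW
  req#5 t=4s (window 0): ALLOW
  req#6 t=5s (window 0): ALLOW
  req#7 t=8s (window 0): DENY
  req#8 t=8s (window 0): DENY
  req#9 t=9s (window 0): DENY
  req#10 t=12s (window 1): ALLOW
  req#11 t=13s (window 1): ALLOW
  req#12 t=16s (window 1): ALLOW
  req#13 t=16s (window 1): ALLOW
  req#14 t=17s (window 1): ALLOW
  req#15 t=18s (window 1): ALLOW
  req#16 t=18s (window 1): DENY
  req#17 t=18s (window 1): DENY
  req#18 t=19s (window 1): DENY
  req#19 t=19s (window 1): DENY
  req#20 t=20s (window 1): DENY
  req#21 t=20s (window 1): DENY

Allowed counts by window: 6 6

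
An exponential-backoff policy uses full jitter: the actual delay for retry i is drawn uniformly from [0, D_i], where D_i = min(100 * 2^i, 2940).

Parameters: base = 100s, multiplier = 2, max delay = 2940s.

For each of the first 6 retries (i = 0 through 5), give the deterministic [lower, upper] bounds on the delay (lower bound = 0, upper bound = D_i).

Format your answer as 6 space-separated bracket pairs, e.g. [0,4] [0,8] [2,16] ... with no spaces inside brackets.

Answer: [0,100] [0,200] [0,400] [0,800] [0,1600] [0,2940]

Derivation:
Computing bounds per retry:
  i=0: D_i=min(100*2^0,2940)=100, bounds=[0,100]
  i=1: D_i=min(100*2^1,2940)=200, bounds=[0,200]
  i=2: D_i=min(100*2^2,2940)=400, bounds=[0,400]
  i=3: D_i=min(100*2^3,2940)=800, bounds=[0,800]
  i=4: D_i=min(100*2^4,2940)=1600, bounds=[0,1600]
  i=5: D_i=min(100*2^5,2940)=2940, bounds=[0,2940]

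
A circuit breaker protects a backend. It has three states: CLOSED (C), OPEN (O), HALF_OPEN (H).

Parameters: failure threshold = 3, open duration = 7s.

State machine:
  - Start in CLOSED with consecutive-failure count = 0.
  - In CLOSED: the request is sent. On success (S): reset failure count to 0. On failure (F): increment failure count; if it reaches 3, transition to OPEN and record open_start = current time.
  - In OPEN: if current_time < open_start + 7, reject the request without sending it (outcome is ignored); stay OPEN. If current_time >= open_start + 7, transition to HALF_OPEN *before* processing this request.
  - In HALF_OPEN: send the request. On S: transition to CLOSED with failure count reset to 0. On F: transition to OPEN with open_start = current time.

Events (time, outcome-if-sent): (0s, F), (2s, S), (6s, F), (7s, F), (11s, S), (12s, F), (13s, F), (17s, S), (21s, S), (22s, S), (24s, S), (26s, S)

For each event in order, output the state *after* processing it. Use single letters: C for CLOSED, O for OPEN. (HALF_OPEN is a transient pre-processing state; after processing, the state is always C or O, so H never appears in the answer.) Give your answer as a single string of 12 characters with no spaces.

Answer: CCCCCCCCCCCC

Derivation:
State after each event:
  event#1 t=0s outcome=F: state=CLOSED
  event#2 t=2s outcome=S: state=CLOSED
  event#3 t=6s outcome=F: state=CLOSED
  event#4 t=7s outcome=F: state=CLOSED
  event#5 t=11s outcome=S: state=CLOSED
  event#6 t=12s outcome=F: state=CLOSED
  event#7 t=13s outcome=F: state=CLOSED
  event#8 t=17s outcome=S: state=CLOSED
  event#9 t=21s outcome=S: state=CLOSED
  event#10 t=22s outcome=S: state=CLOSED
  event#11 t=24s outcome=S: state=CLOSED
  event#12 t=26s outcome=S: state=CLOSED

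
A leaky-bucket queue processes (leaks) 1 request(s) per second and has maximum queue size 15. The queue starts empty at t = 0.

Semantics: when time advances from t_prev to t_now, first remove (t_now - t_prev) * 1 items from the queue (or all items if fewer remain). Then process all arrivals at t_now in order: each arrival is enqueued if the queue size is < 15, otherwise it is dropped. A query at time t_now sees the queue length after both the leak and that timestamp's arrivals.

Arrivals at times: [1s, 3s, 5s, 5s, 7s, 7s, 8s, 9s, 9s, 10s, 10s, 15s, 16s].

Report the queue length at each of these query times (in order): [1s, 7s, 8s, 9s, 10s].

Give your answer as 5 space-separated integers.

Answer: 1 2 2 3 4

Derivation:
Queue lengths at query times:
  query t=1s: backlog = 1
  query t=7s: backlog = 2
  query t=8s: backlog = 2
  query t=9s: backlog = 3
  query t=10s: backlog = 4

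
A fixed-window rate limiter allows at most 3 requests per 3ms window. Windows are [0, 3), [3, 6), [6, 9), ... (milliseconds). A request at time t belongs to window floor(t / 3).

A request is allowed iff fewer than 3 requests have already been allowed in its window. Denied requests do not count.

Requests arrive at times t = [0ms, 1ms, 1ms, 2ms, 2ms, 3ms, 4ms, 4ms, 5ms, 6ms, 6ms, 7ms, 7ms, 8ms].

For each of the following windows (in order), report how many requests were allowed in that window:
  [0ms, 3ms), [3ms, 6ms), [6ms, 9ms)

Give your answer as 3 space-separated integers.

Processing requests:
  req#1 t=0ms (window 0): ALLOW
  req#2 t=1ms (window 0): ALLOW
  req#3 t=1ms (window 0): ALLOW
  req#4 t=2ms (window 0): DENY
  req#5 t=2ms (window 0): DENY
  req#6 t=3ms (window 1): ALLOW
  req#7 t=4ms (window 1): ALLOW
  req#8 t=4ms (window 1): ALLOW
  req#9 t=5ms (window 1): DENY
  req#10 t=6ms (window 2): ALLOW
  req#11 t=6ms (window 2): ALLOW
  req#12 t=7ms (window 2): ALLOW
  req#13 t=7ms (window 2): DENY
  req#14 t=8ms (window 2): DENY

Allowed counts by window: 3 3 3

Answer: 3 3 3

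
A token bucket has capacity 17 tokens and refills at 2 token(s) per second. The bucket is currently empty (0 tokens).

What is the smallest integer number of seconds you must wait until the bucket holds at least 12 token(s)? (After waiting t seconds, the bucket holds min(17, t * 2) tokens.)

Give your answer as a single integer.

Need t * 2 >= 12, so t >= 12/2.
Smallest integer t = ceil(12/2) = 6.

Answer: 6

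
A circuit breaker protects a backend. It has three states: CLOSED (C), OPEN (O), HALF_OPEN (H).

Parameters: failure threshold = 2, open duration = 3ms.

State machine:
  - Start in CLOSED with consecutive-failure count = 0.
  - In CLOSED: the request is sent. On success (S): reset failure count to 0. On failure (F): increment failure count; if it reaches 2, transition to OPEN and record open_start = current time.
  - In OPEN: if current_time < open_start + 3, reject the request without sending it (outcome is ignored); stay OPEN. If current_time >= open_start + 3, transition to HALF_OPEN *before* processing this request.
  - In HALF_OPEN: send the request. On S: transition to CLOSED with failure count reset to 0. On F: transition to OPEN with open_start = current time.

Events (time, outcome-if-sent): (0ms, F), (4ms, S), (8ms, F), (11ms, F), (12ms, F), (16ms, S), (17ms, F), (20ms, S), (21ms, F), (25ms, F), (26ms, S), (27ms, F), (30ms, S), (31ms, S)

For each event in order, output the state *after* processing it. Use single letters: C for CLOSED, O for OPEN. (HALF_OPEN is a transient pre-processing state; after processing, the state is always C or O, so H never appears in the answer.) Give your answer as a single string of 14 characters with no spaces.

Answer: CCCOOCCCCOOOCC

Derivation:
State after each event:
  event#1 t=0ms outcome=F: state=CLOSED
  event#2 t=4ms outcome=S: state=CLOSED
  event#3 t=8ms outcome=F: state=CLOSED
  event#4 t=11ms outcome=F: state=OPEN
  event#5 t=12ms outcome=F: state=OPEN
  event#6 t=16ms outcome=S: state=CLOSED
  event#7 t=17ms outcome=F: state=CLOSED
  event#8 t=20ms outcome=S: state=CLOSED
  event#9 t=21ms outcome=F: state=CLOSED
  event#10 t=25ms outcome=F: state=OPEN
  event#11 t=26ms outcome=S: state=OPEN
  event#12 t=27ms outcome=F: state=OPEN
  event#13 t=30ms outcome=S: state=CLOSED
  event#14 t=31ms outcome=S: state=CLOSED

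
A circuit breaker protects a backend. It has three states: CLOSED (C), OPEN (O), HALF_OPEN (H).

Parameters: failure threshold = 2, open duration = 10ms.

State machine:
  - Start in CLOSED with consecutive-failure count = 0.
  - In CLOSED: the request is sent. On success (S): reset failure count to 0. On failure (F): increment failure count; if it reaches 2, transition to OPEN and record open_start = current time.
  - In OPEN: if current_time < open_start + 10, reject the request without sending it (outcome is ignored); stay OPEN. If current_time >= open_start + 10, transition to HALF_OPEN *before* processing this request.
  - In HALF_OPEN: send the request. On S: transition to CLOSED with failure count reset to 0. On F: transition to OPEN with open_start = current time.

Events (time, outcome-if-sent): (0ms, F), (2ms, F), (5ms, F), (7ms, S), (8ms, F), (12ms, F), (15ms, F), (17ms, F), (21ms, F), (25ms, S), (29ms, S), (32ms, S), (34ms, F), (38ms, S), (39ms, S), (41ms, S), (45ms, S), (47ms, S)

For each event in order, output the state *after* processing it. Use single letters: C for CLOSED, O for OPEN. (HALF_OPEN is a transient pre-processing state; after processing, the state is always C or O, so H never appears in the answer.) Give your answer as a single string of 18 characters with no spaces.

State after each event:
  event#1 t=0ms outcome=F: state=CLOSED
  event#2 t=2ms outcome=F: state=OPEN
  event#3 t=5ms outcome=F: state=OPEN
  event#4 t=7ms outcome=S: state=OPEN
  event#5 t=8ms outcome=F: state=OPEN
  event#6 t=12ms outcome=F: state=OPEN
  event#7 t=15ms outcome=F: state=OPEN
  event#8 t=17ms outcome=F: state=OPEN
  event#9 t=21ms outcome=F: state=OPEN
  event#10 t=25ms outcome=S: state=CLOSED
  event#11 t=29ms outcome=S: state=CLOSED
  event#12 t=32ms outcome=S: state=CLOSED
  event#13 t=34ms outcome=F: state=CLOSED
  event#14 t=38ms outcome=S: state=CLOSED
  event#15 t=39ms outcome=S: state=CLOSED
  event#16 t=41ms outcome=S: state=CLOSED
  event#17 t=45ms outcome=S: state=CLOSED
  event#18 t=47ms outcome=S: state=CLOSED

Answer: COOOOOOOOCCCCCCCCC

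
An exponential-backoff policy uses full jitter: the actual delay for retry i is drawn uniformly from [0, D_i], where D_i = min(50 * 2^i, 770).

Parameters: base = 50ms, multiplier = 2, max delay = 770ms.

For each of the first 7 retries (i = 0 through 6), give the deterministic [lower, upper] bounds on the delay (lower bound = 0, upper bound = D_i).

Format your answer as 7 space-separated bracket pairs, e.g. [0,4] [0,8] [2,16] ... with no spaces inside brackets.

Answer: [0,50] [0,100] [0,200] [0,400] [0,770] [0,770] [0,770]

Derivation:
Computing bounds per retry:
  i=0: D_i=min(50*2^0,770)=50, bounds=[0,50]
  i=1: D_i=min(50*2^1,770)=100, bounds=[0,100]
  i=2: D_i=min(50*2^2,770)=200, bounds=[0,200]
  i=3: D_i=min(50*2^3,770)=400, bounds=[0,400]
  i=4: D_i=min(50*2^4,770)=770, bounds=[0,770]
  i=5: D_i=min(50*2^5,770)=770, bounds=[0,770]
  i=6: D_i=min(50*2^6,770)=770, bounds=[0,770]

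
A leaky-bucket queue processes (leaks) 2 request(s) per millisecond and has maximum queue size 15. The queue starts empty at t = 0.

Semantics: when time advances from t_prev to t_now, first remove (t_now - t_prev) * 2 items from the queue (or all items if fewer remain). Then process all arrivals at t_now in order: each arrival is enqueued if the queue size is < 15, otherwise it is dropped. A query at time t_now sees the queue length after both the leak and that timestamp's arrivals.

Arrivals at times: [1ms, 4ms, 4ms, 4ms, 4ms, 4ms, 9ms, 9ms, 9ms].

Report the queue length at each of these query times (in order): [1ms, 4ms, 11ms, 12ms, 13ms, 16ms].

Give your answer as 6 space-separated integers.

Answer: 1 5 0 0 0 0

Derivation:
Queue lengths at query times:
  query t=1ms: backlog = 1
  query t=4ms: backlog = 5
  query t=11ms: backlog = 0
  query t=12ms: backlog = 0
  query t=13ms: backlog = 0
  query t=16ms: backlog = 0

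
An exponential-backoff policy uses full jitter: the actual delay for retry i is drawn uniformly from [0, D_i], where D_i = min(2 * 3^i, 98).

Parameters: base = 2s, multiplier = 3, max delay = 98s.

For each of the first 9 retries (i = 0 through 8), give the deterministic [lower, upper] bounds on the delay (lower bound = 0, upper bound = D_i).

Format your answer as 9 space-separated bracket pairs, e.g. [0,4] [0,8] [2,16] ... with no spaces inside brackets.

Answer: [0,2] [0,6] [0,18] [0,54] [0,98] [0,98] [0,98] [0,98] [0,98]

Derivation:
Computing bounds per retry:
  i=0: D_i=min(2*3^0,98)=2, bounds=[0,2]
  i=1: D_i=min(2*3^1,98)=6, bounds=[0,6]
  i=2: D_i=min(2*3^2,98)=18, bounds=[0,18]
  i=3: D_i=min(2*3^3,98)=54, bounds=[0,54]
  i=4: D_i=min(2*3^4,98)=98, bounds=[0,98]
  i=5: D_i=min(2*3^5,98)=98, bounds=[0,98]
  i=6: D_i=min(2*3^6,98)=98, bounds=[0,98]
  i=7: D_i=min(2*3^7,98)=98, bounds=[0,98]
  i=8: D_i=min(2*3^8,98)=98, bounds=[0,98]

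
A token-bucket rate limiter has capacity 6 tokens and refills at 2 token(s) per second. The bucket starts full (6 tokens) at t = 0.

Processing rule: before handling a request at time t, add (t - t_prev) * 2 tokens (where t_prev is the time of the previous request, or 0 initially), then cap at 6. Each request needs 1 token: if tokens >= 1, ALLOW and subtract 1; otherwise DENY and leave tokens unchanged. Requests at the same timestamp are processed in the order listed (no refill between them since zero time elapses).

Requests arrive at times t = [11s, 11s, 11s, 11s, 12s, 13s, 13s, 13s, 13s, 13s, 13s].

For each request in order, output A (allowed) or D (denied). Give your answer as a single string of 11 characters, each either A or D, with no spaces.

Simulating step by step:
  req#1 t=11s: ALLOW
  req#2 t=11s: ALLOW
  req#3 t=11s: ALLOW
  req#4 t=11s: ALLOW
  req#5 t=12s: ALLOW
  req#6 t=13s: ALLOW
  req#7 t=13s: ALLOW
  req#8 t=13s: ALLOW
  req#9 t=13s: ALLOW
  req#10 t=13s: ALLOW
  req#11 t=13s: DENY

Answer: AAAAAAAAAAD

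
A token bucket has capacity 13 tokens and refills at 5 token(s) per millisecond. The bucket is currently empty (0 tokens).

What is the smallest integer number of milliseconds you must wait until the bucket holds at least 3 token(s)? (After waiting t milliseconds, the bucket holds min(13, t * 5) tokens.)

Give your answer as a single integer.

Need t * 5 >= 3, so t >= 3/5.
Smallest integer t = ceil(3/5) = 1.

Answer: 1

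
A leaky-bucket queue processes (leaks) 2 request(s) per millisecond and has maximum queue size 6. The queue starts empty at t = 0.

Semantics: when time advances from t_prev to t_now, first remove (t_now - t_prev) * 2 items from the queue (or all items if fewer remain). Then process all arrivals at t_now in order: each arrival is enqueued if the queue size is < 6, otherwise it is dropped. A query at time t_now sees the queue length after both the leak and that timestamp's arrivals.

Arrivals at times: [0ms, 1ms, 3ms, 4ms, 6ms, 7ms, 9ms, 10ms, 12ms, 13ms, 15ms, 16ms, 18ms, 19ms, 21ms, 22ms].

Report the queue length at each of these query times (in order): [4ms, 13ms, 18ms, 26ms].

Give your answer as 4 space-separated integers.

Answer: 1 1 1 0

Derivation:
Queue lengths at query times:
  query t=4ms: backlog = 1
  query t=13ms: backlog = 1
  query t=18ms: backlog = 1
  query t=26ms: backlog = 0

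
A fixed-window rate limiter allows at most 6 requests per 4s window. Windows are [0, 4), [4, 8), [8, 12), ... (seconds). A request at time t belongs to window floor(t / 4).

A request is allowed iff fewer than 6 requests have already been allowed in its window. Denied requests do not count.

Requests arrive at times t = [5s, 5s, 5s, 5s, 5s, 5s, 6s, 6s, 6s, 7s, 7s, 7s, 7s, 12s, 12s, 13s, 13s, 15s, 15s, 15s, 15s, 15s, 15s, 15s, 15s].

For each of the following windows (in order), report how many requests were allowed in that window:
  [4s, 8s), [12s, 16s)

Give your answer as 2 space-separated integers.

Processing requests:
  req#1 t=5s (window 1): ALLOW
  req#2 t=5s (window 1): ALLOW
  req#3 t=5s (window 1): ALLOW
  req#4 t=5s (window 1): ALLOW
  req#5 t=5s (window 1): ALLOW
  req#6 t=5s (window 1): ALLOW
  req#7 t=6s (window 1): DENY
  req#8 t=6s (window 1): DENY
  req#9 t=6s (window 1): DENY
  req#10 t=7s (window 1): DENY
  req#11 t=7s (window 1): DENY
  req#12 t=7s (window 1): DENY
  req#13 t=7s (window 1): DENY
  req#14 t=12s (window 3): ALLOW
  req#15 t=12s (window 3): ALLOW
  req#16 t=13s (window 3): ALLOW
  req#17 t=13s (window 3): ALLOW
  req#18 t=15s (window 3): ALLOW
  req#19 t=15s (window 3): ALLOW
  req#20 t=15s (window 3): DENY
  req#21 t=15s (window 3): DENY
  req#22 t=15s (window 3): DENY
  req#23 t=15s (window 3): DENY
  req#24 t=15s (window 3): DENY
  req#25 t=15s (window 3): DENY

Allowed counts by window: 6 6

Answer: 6 6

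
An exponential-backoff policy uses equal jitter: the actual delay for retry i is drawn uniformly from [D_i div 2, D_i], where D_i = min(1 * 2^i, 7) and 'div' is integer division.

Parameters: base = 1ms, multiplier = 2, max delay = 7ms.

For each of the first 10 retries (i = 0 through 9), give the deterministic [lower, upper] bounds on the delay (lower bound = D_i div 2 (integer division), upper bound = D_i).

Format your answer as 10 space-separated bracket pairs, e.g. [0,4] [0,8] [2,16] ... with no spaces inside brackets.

Answer: [0,1] [1,2] [2,4] [3,7] [3,7] [3,7] [3,7] [3,7] [3,7] [3,7]

Derivation:
Computing bounds per retry:
  i=0: D_i=min(1*2^0,7)=1, bounds=[0,1]
  i=1: D_i=min(1*2^1,7)=2, bounds=[1,2]
  i=2: D_i=min(1*2^2,7)=4, bounds=[2,4]
  i=3: D_i=min(1*2^3,7)=7, bounds=[3,7]
  i=4: D_i=min(1*2^4,7)=7, bounds=[3,7]
  i=5: D_i=min(1*2^5,7)=7, bounds=[3,7]
  i=6: D_i=min(1*2^6,7)=7, bounds=[3,7]
  i=7: D_i=min(1*2^7,7)=7, bounds=[3,7]
  i=8: D_i=min(1*2^8,7)=7, bounds=[3,7]
  i=9: D_i=min(1*2^9,7)=7, bounds=[3,7]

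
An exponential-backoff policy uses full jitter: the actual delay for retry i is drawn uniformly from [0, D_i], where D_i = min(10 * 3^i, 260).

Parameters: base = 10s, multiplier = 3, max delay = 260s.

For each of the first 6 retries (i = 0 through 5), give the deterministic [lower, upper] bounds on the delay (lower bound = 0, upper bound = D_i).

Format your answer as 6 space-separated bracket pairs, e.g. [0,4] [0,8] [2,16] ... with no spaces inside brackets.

Answer: [0,10] [0,30] [0,90] [0,260] [0,260] [0,260]

Derivation:
Computing bounds per retry:
  i=0: D_i=min(10*3^0,260)=10, bounds=[0,10]
  i=1: D_i=min(10*3^1,260)=30, bounds=[0,30]
  i=2: D_i=min(10*3^2,260)=90, bounds=[0,90]
  i=3: D_i=min(10*3^3,260)=260, bounds=[0,260]
  i=4: D_i=min(10*3^4,260)=260, bounds=[0,260]
  i=5: D_i=min(10*3^5,260)=260, bounds=[0,260]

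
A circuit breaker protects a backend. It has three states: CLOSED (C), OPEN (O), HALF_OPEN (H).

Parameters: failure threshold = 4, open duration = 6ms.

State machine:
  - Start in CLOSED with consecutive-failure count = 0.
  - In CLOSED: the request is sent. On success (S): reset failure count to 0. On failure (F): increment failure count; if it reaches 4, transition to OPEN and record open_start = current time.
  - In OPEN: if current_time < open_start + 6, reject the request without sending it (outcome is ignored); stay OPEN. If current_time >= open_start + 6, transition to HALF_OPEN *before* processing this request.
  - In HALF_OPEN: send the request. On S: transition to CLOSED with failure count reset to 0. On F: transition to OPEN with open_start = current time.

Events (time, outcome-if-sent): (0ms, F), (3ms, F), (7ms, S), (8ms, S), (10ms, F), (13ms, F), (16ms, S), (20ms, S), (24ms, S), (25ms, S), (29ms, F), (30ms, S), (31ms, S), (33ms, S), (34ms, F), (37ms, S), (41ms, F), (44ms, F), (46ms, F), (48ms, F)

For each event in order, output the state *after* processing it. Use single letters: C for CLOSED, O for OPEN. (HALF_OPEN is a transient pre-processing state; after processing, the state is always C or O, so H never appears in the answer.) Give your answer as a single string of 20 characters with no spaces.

Answer: CCCCCCCCCCCCCCCCCCCO

Derivation:
State after each event:
  event#1 t=0ms outcome=F: state=CLOSED
  event#2 t=3ms outcome=F: state=CLOSED
  event#3 t=7ms outcome=S: state=CLOSED
  event#4 t=8ms outcome=S: state=CLOSED
  event#5 t=10ms outcome=F: state=CLOSED
  event#6 t=13ms outcome=F: state=CLOSED
  event#7 t=16ms outcome=S: state=CLOSED
  event#8 t=20ms outcome=S: state=CLOSED
  event#9 t=24ms outcome=S: state=CLOSED
  event#10 t=25ms outcome=S: state=CLOSED
  event#11 t=29ms outcome=F: state=CLOSED
  event#12 t=30ms outcome=S: state=CLOSED
  event#13 t=31ms outcome=S: state=CLOSED
  event#14 t=33ms outcome=S: state=CLOSED
  event#15 t=34ms outcome=F: state=CLOSED
  event#16 t=37ms outcome=S: state=CLOSED
  event#17 t=41ms outcome=F: state=CLOSED
  event#18 t=44ms outcome=F: state=CLOSED
  event#19 t=46ms outcome=F: state=CLOSED
  event#20 t=48ms outcome=F: state=OPEN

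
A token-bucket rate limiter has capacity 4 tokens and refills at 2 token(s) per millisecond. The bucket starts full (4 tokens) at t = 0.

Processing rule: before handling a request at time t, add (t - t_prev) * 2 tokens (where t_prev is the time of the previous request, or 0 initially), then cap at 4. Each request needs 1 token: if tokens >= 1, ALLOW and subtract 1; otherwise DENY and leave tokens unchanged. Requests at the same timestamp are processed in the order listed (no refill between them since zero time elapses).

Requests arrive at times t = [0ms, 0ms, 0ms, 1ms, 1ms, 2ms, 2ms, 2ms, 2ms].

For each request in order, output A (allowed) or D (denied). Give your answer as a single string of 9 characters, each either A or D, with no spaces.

Answer: AAAAAAAAD

Derivation:
Simulating step by step:
  req#1 t=0ms: ALLOW
  req#2 t=0ms: ALLOW
  req#3 t=0ms: ALLOW
  req#4 t=1ms: ALLOW
  req#5 t=1ms: ALLOW
  req#6 t=2ms: ALLOW
  req#7 t=2ms: ALLOW
  req#8 t=2ms: ALLOW
  req#9 t=2ms: DENY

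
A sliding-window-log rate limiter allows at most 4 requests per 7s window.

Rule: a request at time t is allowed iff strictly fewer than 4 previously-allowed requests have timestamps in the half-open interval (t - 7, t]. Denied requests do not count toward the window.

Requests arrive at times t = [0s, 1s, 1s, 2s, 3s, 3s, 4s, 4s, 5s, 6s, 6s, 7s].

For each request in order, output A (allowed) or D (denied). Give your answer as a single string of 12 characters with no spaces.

Answer: AAAADDDDDDDA

Derivation:
Tracking allowed requests in the window:
  req#1 t=0s: ALLOW
  req#2 t=1s: ALLOW
  req#3 t=1s: ALLOW
  req#4 t=2s: ALLOW
  req#5 t=3s: DENY
  req#6 t=3s: DENY
  req#7 t=4s: DENY
  req#8 t=4s: DENY
  req#9 t=5s: DENY
  req#10 t=6s: DENY
  req#11 t=6s: DENY
  req#12 t=7s: ALLOW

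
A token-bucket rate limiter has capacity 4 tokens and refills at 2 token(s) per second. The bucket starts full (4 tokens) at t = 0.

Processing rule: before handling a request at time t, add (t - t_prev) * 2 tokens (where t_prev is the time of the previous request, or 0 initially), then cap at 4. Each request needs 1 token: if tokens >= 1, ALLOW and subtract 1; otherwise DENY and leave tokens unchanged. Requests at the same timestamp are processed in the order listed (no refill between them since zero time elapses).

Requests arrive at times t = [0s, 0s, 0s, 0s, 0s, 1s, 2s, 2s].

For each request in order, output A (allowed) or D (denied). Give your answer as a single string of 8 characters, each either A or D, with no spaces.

Simulating step by step:
  req#1 t=0s: ALLOW
  req#2 t=0s: ALLOW
  req#3 t=0s: ALLOW
  req#4 t=0s: ALLOW
  req#5 t=0s: DENY
  req#6 t=1s: ALLOW
  req#7 t=2s: ALLOW
  req#8 t=2s: ALLOW

Answer: AAAADAAA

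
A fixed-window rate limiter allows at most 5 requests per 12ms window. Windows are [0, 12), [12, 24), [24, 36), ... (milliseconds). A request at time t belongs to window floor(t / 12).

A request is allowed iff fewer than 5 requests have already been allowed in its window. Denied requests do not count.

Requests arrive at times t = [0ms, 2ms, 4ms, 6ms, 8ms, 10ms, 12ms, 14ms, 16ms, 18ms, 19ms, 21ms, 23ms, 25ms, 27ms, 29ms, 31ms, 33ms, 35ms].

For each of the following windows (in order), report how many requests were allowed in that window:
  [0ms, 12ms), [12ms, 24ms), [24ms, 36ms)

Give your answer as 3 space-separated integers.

Answer: 5 5 5

Derivation:
Processing requests:
  req#1 t=0ms (window 0): ALLOW
  req#2 t=2ms (window 0): ALLOW
  req#3 t=4ms (window 0): ALLOW
  req#4 t=6ms (window 0): ALLOW
  req#5 t=8ms (window 0): ALLOW
  req#6 t=10ms (window 0): DENY
  req#7 t=12ms (window 1): ALLOW
  req#8 t=14ms (window 1): ALLOW
  req#9 t=16ms (window 1): ALLOW
  req#10 t=18ms (window 1): ALLOW
  req#11 t=19ms (window 1): ALLOW
  req#12 t=21ms (window 1): DENY
  req#13 t=23ms (window 1): DENY
  req#14 t=25ms (window 2): ALLOW
  req#15 t=27ms (window 2): ALLOW
  req#16 t=29ms (window 2): ALLOW
  req#17 t=31ms (window 2): ALLOW
  req#18 t=33ms (window 2): ALLOW
  req#19 t=35ms (window 2): DENY

Allowed counts by window: 5 5 5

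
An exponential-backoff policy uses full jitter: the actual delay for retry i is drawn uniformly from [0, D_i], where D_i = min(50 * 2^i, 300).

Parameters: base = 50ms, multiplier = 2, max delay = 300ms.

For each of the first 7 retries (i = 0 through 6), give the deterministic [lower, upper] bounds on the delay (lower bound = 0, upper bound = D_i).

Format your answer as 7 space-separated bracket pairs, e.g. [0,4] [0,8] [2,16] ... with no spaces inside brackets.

Answer: [0,50] [0,100] [0,200] [0,300] [0,300] [0,300] [0,300]

Derivation:
Computing bounds per retry:
  i=0: D_i=min(50*2^0,300)=50, bounds=[0,50]
  i=1: D_i=min(50*2^1,300)=100, bounds=[0,100]
  i=2: D_i=min(50*2^2,300)=200, bounds=[0,200]
  i=3: D_i=min(50*2^3,300)=300, bounds=[0,300]
  i=4: D_i=min(50*2^4,300)=300, bounds=[0,300]
  i=5: D_i=min(50*2^5,300)=300, bounds=[0,300]
  i=6: D_i=min(50*2^6,300)=300, bounds=[0,300]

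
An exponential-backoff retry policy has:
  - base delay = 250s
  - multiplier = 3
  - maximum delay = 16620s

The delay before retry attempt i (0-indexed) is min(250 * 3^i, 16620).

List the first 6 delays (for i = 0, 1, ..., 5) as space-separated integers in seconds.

Computing each delay:
  i=0: min(250*3^0, 16620) = 250
  i=1: min(250*3^1, 16620) = 750
  i=2: min(250*3^2, 16620) = 2250
  i=3: min(250*3^3, 16620) = 6750
  i=4: min(250*3^4, 16620) = 16620
  i=5: min(250*3^5, 16620) = 16620

Answer: 250 750 2250 6750 16620 16620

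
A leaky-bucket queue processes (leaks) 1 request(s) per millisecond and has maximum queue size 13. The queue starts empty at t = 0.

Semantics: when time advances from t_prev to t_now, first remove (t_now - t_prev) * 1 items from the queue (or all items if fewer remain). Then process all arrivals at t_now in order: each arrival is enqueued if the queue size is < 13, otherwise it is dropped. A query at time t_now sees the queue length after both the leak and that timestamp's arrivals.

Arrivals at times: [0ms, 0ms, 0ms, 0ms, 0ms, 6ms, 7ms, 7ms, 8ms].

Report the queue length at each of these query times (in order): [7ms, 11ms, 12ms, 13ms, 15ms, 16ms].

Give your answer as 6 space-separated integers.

Answer: 2 0 0 0 0 0

Derivation:
Queue lengths at query times:
  query t=7ms: backlog = 2
  query t=11ms: backlog = 0
  query t=12ms: backlog = 0
  query t=13ms: backlog = 0
  query t=15ms: backlog = 0
  query t=16ms: backlog = 0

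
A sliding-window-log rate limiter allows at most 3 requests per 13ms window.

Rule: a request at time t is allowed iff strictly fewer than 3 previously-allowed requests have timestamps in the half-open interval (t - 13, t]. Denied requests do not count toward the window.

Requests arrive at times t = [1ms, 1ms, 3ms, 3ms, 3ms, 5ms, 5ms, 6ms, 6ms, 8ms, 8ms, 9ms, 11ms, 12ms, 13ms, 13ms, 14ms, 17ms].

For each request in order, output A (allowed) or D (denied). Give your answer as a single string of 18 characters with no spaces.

Tracking allowed requests in the window:
  req#1 t=1ms: ALLOW
  req#2 t=1ms: ALLOW
  req#3 t=3ms: ALLOW
  req#4 t=3ms: DENY
  req#5 t=3ms: DENY
  req#6 t=5ms: DENY
  req#7 t=5ms: DENY
  req#8 t=6ms: DENY
  req#9 t=6ms: DENY
  req#10 t=8ms: DENY
  req#11 t=8ms: DENY
  req#12 t=9ms: DENY
  req#13 t=11ms: DENY
  req#14 t=12ms: DENY
  req#15 t=13ms: DENY
  req#16 t=13ms: DENY
  req#17 t=14ms: ALLOW
  req#18 t=17ms: ALLOW

Answer: AAADDDDDDDDDDDDDAA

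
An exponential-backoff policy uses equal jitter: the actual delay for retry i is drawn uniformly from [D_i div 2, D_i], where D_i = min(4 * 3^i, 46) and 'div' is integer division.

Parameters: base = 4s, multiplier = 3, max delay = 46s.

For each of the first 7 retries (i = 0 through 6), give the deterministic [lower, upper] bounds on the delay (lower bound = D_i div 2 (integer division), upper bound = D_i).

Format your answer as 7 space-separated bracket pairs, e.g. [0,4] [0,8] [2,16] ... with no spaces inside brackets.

Answer: [2,4] [6,12] [18,36] [23,46] [23,46] [23,46] [23,46]

Derivation:
Computing bounds per retry:
  i=0: D_i=min(4*3^0,46)=4, bounds=[2,4]
  i=1: D_i=min(4*3^1,46)=12, bounds=[6,12]
  i=2: D_i=min(4*3^2,46)=36, bounds=[18,36]
  i=3: D_i=min(4*3^3,46)=46, bounds=[23,46]
  i=4: D_i=min(4*3^4,46)=46, bounds=[23,46]
  i=5: D_i=min(4*3^5,46)=46, bounds=[23,46]
  i=6: D_i=min(4*3^6,46)=46, bounds=[23,46]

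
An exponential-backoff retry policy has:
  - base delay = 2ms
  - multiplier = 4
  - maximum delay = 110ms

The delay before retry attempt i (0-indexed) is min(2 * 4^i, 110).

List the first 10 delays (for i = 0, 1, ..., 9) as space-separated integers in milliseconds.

Computing each delay:
  i=0: min(2*4^0, 110) = 2
  i=1: min(2*4^1, 110) = 8
  i=2: min(2*4^2, 110) = 32
  i=3: min(2*4^3, 110) = 110
  i=4: min(2*4^4, 110) = 110
  i=5: min(2*4^5, 110) = 110
  i=6: min(2*4^6, 110) = 110
  i=7: min(2*4^7, 110) = 110
  i=8: min(2*4^8, 110) = 110
  i=9: min(2*4^9, 110) = 110

Answer: 2 8 32 110 110 110 110 110 110 110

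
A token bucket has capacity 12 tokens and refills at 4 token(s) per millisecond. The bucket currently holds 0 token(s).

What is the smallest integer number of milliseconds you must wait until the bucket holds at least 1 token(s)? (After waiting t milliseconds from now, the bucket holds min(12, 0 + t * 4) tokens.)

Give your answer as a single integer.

Need 0 + t * 4 >= 1, so t >= 1/4.
Smallest integer t = ceil(1/4) = 1.

Answer: 1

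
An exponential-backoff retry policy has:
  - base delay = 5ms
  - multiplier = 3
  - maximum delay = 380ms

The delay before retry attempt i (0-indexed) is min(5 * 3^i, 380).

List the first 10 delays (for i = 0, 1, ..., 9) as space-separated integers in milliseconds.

Answer: 5 15 45 135 380 380 380 380 380 380

Derivation:
Computing each delay:
  i=0: min(5*3^0, 380) = 5
  i=1: min(5*3^1, 380) = 15
  i=2: min(5*3^2, 380) = 45
  i=3: min(5*3^3, 380) = 135
  i=4: min(5*3^4, 380) = 380
  i=5: min(5*3^5, 380) = 380
  i=6: min(5*3^6, 380) = 380
  i=7: min(5*3^7, 380) = 380
  i=8: min(5*3^8, 380) = 380
  i=9: min(5*3^9, 380) = 380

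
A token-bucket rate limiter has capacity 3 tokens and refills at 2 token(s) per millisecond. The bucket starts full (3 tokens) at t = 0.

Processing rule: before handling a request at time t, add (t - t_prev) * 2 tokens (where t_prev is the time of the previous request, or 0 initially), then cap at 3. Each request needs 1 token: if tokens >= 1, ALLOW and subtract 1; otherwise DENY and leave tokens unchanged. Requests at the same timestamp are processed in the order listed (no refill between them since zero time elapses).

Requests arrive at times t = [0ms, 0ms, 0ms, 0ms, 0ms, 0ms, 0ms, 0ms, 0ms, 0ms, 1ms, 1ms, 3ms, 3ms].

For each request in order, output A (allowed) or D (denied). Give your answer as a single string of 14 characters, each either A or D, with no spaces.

Answer: AAADDDDDDDAAAA

Derivation:
Simulating step by step:
  req#1 t=0ms: ALLOW
  req#2 t=0ms: ALLOW
  req#3 t=0ms: ALLOW
  req#4 t=0ms: DENY
  req#5 t=0ms: DENY
  req#6 t=0ms: DENY
  req#7 t=0ms: DENY
  req#8 t=0ms: DENY
  req#9 t=0ms: DENY
  req#10 t=0ms: DENY
  req#11 t=1ms: ALLOW
  req#12 t=1ms: ALLOW
  req#13 t=3ms: ALLOW
  req#14 t=3ms: ALLOW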